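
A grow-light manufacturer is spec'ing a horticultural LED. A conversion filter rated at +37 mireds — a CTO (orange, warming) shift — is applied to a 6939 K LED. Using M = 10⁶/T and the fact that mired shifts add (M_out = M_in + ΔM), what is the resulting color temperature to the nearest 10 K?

M_in = 10⁶/6939 = 144.11 mireds.
M_out = 144.11 + (+37) = 181.11 mireds.
T_out = 10⁶/181.11 = 5521.4 K → 5520 K.

5520 K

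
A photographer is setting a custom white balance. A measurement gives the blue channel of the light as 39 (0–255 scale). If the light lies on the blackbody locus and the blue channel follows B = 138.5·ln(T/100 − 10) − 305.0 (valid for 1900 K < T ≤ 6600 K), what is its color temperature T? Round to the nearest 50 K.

2200 K

ln(t − 10) = (39 + 305.0) / 138.5 = 2.4838.
t − 10 = e^2.4838 = 11.986, so t = 21.986.
T = 100·t = 2199 K → 2200 K to the nearest 50 K.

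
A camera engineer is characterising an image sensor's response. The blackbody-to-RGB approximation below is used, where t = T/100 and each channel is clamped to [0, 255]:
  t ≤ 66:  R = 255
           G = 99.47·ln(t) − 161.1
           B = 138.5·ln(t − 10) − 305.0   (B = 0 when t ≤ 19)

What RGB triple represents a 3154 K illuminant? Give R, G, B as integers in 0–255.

R=255, G=182, B=120

t = 3154/100 = 31.54; the t ≤ 66 branch applies.
R = 255 by definition for t ≤ 66.
G = 99.47·ln 31.54 − 161.1 = 99.47·3.4513 − 161.1 = 182.196.
B = 138.5·ln(31.54 − 10) − 305.0 = 138.5·ln 21.54 − 305.0 = 138.5·3.0699 − 305.0 = 120.183.
Rounded: (255, 182, 120).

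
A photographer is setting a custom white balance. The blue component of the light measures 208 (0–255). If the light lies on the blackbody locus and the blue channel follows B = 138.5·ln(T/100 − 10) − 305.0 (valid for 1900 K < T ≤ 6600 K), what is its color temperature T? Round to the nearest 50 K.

ln(t − 10) = (208 + 305.0) / 138.5 = 3.7040.
t − 10 = e^3.7040 = 40.608, so t = 50.608.
T = 100·t = 5061 K → 5050 K to the nearest 50 K.

5050 K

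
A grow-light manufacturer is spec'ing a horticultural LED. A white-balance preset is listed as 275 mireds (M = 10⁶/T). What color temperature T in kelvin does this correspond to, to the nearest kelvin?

T = 10⁶ / 275 = 3636.36 K → 3636 K.

3636 K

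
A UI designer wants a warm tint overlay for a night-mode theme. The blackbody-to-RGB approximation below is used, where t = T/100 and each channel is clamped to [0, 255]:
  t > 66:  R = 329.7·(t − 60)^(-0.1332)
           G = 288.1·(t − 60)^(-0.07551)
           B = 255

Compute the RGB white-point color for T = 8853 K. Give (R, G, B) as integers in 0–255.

(211, 224, 255)

t = 8853/100 = 88.53; the t > 66 branch applies.
R = 329.7·(88.53 − 60)^(-0.1332) = 329.7·28.53^(-0.1332) = 329.7·0.63996 = 210.995.
G = 288.1·(88.53 − 60)^(-0.07551) = 288.1·28.53^(-0.07551) = 288.1·0.77644 = 223.694.
B = 255 by definition for t > 66.
Rounded: (211, 224, 255).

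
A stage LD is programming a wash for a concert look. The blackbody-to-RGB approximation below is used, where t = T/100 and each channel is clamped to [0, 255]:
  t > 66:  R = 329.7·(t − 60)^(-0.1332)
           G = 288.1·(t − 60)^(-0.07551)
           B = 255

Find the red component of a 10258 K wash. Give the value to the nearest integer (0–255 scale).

t = 10258/100 = 102.58; the t > 66 branch applies.
R = 329.7·(102.58 − 60)^(-0.1332) = 329.7·42.58^(-0.1332) = 329.7·0.60672 = 200.036.
Rounded: 200.

200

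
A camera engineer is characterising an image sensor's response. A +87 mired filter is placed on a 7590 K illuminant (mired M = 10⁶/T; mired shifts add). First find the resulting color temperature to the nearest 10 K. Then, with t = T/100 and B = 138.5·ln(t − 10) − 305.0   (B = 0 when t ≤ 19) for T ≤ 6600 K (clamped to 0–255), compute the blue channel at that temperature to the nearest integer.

190

M_in = 10⁶/7590 = 131.75; M_out = 131.75 + (+87) = 218.75.
T_out = 10⁶/218.75 = 4571.4 K → 4570 K; t = 45.7.
B = 138.5·ln(45.7 − 10) − 305.0 = 138.5·ln 35.7 − 305.0 = 138.5·3.5752 − 305.0 = 190.158.
Rounded: 190.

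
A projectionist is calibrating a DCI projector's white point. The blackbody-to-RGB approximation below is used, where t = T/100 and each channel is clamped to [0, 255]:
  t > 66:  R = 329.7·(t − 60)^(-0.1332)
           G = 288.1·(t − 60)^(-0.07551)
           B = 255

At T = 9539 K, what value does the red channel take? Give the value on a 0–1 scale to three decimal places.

t = 9539/100 = 95.39; the t > 66 branch applies.
R = 329.7·(95.39 − 60)^(-0.1332) = 329.7·35.39^(-0.1332) = 329.7·0.62185 = 205.026.
On a 0–1 scale: 205.026/255 = 0.8040 → 0.804.

0.804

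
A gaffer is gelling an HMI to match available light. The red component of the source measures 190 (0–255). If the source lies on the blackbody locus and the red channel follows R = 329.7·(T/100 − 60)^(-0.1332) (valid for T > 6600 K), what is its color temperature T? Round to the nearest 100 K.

12300 K

(t − 60)^(-0.1332) = 190/329.7 = 0.57628.
t − 60 = 0.57628^(1/-0.1332) = 0.57628^(-7.508) = 62.667, so t = 122.667.
T = 100·t = 12267 K → 12300 K to the nearest 100 K.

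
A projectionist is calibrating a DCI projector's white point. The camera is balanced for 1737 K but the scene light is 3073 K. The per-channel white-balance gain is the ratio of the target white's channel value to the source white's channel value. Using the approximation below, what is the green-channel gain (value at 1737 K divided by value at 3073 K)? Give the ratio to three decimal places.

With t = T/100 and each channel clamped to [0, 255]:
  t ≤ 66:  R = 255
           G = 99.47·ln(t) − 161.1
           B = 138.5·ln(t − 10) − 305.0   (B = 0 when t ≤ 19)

At 3073 K (t = 30.73):
  G = 99.47·ln 30.73 − 161.1 = 99.47·3.4252 − 161.1 = 179.609.
At 1737 K (t = 17.37):
  G = 99.47·ln 17.37 − 161.1 = 99.47·2.8547 − 161.1 = 122.861.
Gain = 122.861 / 179.609 = 0.6841 → 0.684.

0.684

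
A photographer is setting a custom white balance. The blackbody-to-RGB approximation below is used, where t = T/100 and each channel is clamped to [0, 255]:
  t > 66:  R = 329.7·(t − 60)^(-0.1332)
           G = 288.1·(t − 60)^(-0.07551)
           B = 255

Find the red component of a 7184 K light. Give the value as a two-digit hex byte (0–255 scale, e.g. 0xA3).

t = 7184/100 = 71.84; the t > 66 branch applies.
R = 329.7·(71.84 − 60)^(-0.1332) = 329.7·11.84^(-0.1332) = 329.7·0.71950 = 237.218.
Rounded: 237; in hex, 0xED.

0xED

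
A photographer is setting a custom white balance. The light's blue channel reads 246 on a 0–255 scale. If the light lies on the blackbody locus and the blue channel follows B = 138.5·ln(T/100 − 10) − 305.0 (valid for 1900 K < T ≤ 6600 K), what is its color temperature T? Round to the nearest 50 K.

6350 K

ln(t − 10) = (246 + 305.0) / 138.5 = 3.9783.
t − 10 = e^3.9783 = 53.428, so t = 63.428.
T = 100·t = 6343 K → 6350 K to the nearest 50 K.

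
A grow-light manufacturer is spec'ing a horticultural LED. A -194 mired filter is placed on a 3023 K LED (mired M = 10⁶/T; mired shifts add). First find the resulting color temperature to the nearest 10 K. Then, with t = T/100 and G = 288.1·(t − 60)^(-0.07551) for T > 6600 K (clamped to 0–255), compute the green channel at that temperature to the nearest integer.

237

M_in = 10⁶/3023 = 330.80; M_out = 330.80 + (-194) = 136.80.
T_out = 10⁶/136.80 = 7310.1 K → 7310 K; t = 73.1.
G = 288.1·(73.1 − 60)^(-0.07551) = 288.1·13.1^(-0.07551) = 288.1·0.82345 = 237.235.
Rounded: 237.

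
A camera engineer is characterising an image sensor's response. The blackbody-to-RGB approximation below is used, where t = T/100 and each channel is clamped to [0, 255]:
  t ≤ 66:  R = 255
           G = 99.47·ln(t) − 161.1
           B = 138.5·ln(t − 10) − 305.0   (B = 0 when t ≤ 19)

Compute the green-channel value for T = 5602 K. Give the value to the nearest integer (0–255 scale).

t = 5602/100 = 56.02; the t ≤ 66 branch applies.
G = 99.47·ln 56.02 − 161.1 = 99.47·4.0257 − 161.1 = 239.337.
Rounded: 239.

239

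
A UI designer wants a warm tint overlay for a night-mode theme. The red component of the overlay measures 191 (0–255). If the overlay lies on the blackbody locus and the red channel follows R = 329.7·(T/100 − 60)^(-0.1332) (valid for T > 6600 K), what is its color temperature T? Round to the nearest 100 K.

12000 K

(t − 60)^(-0.1332) = 191/329.7 = 0.57931.
t − 60 = 0.57931^(1/-0.1332) = 0.57931^(-7.508) = 60.245, so t = 120.245.
T = 100·t = 12025 K → 12000 K to the nearest 100 K.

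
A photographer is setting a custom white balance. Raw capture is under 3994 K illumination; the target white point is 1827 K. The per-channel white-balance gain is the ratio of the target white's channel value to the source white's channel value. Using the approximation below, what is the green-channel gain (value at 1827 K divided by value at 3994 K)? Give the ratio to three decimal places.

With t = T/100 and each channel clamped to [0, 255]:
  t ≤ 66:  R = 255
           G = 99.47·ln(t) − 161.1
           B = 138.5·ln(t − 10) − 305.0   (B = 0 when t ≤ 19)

0.622

At 3994 K (t = 39.94):
  G = 99.47·ln 39.94 − 161.1 = 99.47·3.6874 − 161.1 = 205.684.
At 1827 K (t = 18.27):
  G = 99.47·ln 18.27 − 161.1 = 99.47·2.9053 − 161.1 = 127.886.
Gain = 127.886 / 205.684 = 0.6218 → 0.622.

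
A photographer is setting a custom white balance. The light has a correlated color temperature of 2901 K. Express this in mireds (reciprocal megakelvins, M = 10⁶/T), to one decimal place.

M = 10⁶ / 2901 = 344.709 → 344.7 mireds.

344.7 mireds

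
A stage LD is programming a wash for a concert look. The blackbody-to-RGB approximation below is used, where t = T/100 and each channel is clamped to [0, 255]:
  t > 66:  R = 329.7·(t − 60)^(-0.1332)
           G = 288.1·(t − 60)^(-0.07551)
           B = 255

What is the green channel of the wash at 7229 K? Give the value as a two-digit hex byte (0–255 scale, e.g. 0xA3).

0xEE

t = 7229/100 = 72.29; the t > 66 branch applies.
G = 288.1·(72.29 − 60)^(-0.07551) = 288.1·12.29^(-0.07551) = 288.1·0.82742 = 238.381.
Rounded: 238; in hex, 0xEE.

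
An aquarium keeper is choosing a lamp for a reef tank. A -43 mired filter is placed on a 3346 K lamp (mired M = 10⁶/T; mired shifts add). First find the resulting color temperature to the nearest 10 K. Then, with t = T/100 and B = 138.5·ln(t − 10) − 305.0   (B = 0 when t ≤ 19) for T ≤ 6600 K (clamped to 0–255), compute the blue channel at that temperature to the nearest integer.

M_in = 10⁶/3346 = 298.86; M_out = 298.86 + (-43) = 255.86.
T_out = 10⁶/255.86 = 3908.3 K → 3910 K; t = 39.1.
B = 138.5·ln(39.1 − 10) − 305.0 = 138.5·ln 29.1 − 305.0 = 138.5·3.3707 − 305.0 = 161.847.
Rounded: 162.

162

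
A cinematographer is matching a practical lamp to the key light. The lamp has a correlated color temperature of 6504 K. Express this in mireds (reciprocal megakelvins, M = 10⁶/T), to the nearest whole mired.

M = 10⁶ / 6504 = 153.752 → 154 mireds.

154 mireds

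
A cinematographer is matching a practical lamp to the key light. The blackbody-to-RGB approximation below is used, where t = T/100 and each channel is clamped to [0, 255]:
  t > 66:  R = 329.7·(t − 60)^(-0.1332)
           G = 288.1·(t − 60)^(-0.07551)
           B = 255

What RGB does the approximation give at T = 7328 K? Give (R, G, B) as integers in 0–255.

(234, 237, 255)

t = 7328/100 = 73.28; the t > 66 branch applies.
R = 329.7·(73.28 − 60)^(-0.1332) = 329.7·13.28^(-0.1332) = 329.7·0.70858 = 233.619.
G = 288.1·(73.28 − 60)^(-0.07551) = 288.1·13.28^(-0.07551) = 288.1·0.82260 = 236.990.
B = 255 by definition for t > 66.
Rounded: (234, 237, 255).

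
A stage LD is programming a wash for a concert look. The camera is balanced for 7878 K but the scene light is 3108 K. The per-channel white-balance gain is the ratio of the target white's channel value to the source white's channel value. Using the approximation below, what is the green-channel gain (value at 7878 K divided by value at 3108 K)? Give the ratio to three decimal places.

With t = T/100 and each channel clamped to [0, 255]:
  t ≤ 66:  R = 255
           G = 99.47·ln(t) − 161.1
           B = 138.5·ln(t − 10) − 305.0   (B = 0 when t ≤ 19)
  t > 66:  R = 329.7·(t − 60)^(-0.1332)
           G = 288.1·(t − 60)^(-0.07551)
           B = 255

1.277

At 3108 K (t = 31.08):
  G = 99.47·ln 31.08 − 161.1 = 99.47·3.4366 − 161.1 = 180.735.
At 7878 K (t = 78.78):
  G = 288.1·(78.78 − 60)^(-0.07551) = 288.1·18.78^(-0.07551) = 288.1·0.80135 = 230.869.
Gain = 230.869 / 180.735 = 1.2774 → 1.277.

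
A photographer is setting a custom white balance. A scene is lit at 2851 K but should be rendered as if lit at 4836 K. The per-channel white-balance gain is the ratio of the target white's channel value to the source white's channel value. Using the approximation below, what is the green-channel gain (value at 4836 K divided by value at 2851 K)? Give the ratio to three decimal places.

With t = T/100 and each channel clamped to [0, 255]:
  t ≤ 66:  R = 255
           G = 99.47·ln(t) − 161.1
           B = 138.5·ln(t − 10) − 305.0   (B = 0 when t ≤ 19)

At 2851 K (t = 28.51):
  G = 99.47·ln 28.51 − 161.1 = 99.47·3.3503 − 161.1 = 172.150.
At 4836 K (t = 48.36):
  G = 99.47·ln 48.36 − 161.1 = 99.47·3.8787 − 161.1 = 224.712.
Gain = 224.712 / 172.150 = 1.3053 → 1.305.

1.305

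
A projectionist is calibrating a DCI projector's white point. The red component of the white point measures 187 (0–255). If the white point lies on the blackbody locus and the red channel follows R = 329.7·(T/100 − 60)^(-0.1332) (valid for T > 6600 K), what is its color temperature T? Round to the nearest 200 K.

(t − 60)^(-0.1332) = 187/329.7 = 0.56718.
t − 60 = 0.56718^(1/-0.1332) = 0.56718^(-7.508) = 70.620, so t = 130.620.
T = 100·t = 13062 K → 13000 K to the nearest 200 K.

13000 K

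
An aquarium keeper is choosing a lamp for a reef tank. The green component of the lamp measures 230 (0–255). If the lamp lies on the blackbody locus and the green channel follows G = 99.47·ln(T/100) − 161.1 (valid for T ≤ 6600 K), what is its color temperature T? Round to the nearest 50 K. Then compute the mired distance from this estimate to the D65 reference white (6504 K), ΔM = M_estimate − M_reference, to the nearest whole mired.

ln t = (230 + 161.1) / 99.47 = 3.9318.
t = e^3.9318 = 51.001.
T = 100·t = 5100 K → 5100 K to the nearest 50 K.
M_estimate = 10⁶/5100 = 196.08; M_reference = 10⁶/6504 = 153.75.
ΔM = 196.08 − 153.75 = 42.33 → +42 mireds.

+42 mireds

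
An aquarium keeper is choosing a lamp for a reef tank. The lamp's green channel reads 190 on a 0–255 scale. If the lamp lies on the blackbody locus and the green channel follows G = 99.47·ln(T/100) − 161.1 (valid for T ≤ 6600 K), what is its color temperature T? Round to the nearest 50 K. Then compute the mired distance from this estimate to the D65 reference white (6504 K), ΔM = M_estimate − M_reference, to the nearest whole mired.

ln t = (190 + 161.1) / 99.47 = 3.5297.
t = e^3.5297 = 34.114.
T = 100·t = 3411 K → 3400 K to the nearest 50 K.
M_estimate = 10⁶/3400 = 294.12; M_reference = 10⁶/6504 = 153.75.
ΔM = 294.12 − 153.75 = 140.37 → +140 mireds.

+140 mireds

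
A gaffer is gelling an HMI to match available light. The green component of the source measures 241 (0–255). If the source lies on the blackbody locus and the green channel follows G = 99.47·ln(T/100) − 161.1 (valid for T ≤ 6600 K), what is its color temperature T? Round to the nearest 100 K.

ln t = (241 + 161.1) / 99.47 = 4.0424.
t = e^4.0424 = 56.964.
T = 100·t = 5696 K → 5700 K to the nearest 100 K.

5700 K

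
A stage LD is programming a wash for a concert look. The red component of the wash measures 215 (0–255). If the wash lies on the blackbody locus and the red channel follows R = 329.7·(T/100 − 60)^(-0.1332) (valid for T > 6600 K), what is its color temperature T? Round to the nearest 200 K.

(t − 60)^(-0.1332) = 215/329.7 = 0.65211.
t − 60 = 0.65211^(1/-0.1332) = 0.65211^(-7.508) = 24.774, so t = 84.774.
T = 100·t = 8477 K → 8400 K to the nearest 200 K.

8400 K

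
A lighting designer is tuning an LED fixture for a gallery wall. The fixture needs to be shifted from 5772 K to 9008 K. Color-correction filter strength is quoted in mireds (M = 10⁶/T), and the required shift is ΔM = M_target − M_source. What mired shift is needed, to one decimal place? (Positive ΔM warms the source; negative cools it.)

-62.2 mireds

M_source = 10⁶/5772 = 173.250; M_target = 10⁶/9008 = 111.012.
ΔM = 111.012 − 173.250 = -62.238 → -62.2 mireds, a cooling shift.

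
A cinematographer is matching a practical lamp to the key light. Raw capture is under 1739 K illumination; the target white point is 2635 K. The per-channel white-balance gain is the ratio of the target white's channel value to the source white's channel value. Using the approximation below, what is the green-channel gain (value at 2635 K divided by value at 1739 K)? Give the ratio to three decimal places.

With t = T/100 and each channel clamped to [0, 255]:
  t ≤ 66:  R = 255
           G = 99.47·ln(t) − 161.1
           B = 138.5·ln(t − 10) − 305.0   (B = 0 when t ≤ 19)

1.336

At 1739 K (t = 17.39):
  G = 99.47·ln 17.39 − 161.1 = 99.47·2.8559 − 161.1 = 122.976.
At 2635 K (t = 26.35):
  G = 99.47·ln 26.35 − 161.1 = 99.47·3.2715 − 161.1 = 164.313.
Gain = 164.313 / 122.976 = 1.3361 → 1.336.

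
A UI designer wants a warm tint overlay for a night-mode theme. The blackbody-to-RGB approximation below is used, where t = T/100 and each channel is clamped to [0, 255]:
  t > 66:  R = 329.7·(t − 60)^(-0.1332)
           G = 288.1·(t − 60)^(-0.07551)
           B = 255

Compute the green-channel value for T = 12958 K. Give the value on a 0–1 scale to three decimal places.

0.820

t = 12958/100 = 129.58; the t > 66 branch applies.
G = 288.1·(129.58 − 60)^(-0.07551) = 288.1·69.58^(-0.07551) = 288.1·0.72590 = 209.130.
On a 0–1 scale: 209.130/255 = 0.8201 → 0.820.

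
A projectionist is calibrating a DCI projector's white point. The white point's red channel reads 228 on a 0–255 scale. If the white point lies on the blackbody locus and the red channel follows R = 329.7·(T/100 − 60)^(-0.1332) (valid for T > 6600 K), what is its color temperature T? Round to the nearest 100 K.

(t − 60)^(-0.1332) = 228/329.7 = 0.69154.
t − 60 = 0.69154^(1/-0.1332) = 0.69154^(-7.508) = 15.943, so t = 75.943.
T = 100·t = 7594 K → 7600 K to the nearest 100 K.

7600 K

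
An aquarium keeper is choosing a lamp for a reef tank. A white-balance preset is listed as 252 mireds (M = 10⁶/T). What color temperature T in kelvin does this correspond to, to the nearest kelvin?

T = 10⁶ / 252 = 3968.25 K → 3968 K.

3968 K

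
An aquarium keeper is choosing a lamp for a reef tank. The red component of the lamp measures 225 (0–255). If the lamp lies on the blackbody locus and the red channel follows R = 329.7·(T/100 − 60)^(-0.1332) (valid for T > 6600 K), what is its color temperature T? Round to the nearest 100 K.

(t − 60)^(-0.1332) = 225/329.7 = 0.68244.
t − 60 = 0.68244^(1/-0.1332) = 0.68244^(-7.508) = 17.610, so t = 77.610.
T = 100·t = 7761 K → 7800 K to the nearest 100 K.

7800 K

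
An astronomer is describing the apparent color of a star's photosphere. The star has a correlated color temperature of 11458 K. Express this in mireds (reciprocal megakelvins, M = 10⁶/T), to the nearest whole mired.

87 mireds

M = 10⁶ / 11458 = 87.275 → 87 mireds.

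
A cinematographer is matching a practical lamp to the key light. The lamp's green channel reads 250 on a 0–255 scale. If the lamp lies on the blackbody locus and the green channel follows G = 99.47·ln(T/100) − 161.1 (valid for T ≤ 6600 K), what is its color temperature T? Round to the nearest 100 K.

6200 K

ln t = (250 + 161.1) / 99.47 = 4.1329.
t = e^4.1329 = 62.359.
T = 100·t = 6236 K → 6200 K to the nearest 100 K.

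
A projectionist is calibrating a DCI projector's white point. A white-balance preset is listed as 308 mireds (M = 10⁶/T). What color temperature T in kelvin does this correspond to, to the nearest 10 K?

T = 10⁶ / 308 = 3246.75 K → 3250 K.

3250 K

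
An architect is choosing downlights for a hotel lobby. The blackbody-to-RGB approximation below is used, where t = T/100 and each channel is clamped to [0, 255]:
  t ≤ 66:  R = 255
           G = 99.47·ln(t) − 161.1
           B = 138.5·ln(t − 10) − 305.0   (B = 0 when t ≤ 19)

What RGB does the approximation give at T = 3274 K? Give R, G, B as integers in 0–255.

t = 3274/100 = 32.74; the t ≤ 66 branch applies.
R = 255 by definition for t ≤ 66.
G = 99.47·ln 32.74 − 161.1 = 99.47·3.4886 − 161.1 = 185.911.
B = 138.5·ln(32.74 − 10) − 305.0 = 138.5·ln 22.74 − 305.0 = 138.5·3.1241 − 305.0 = 127.691.
Rounded: (255, 186, 128).

R=255, G=186, B=128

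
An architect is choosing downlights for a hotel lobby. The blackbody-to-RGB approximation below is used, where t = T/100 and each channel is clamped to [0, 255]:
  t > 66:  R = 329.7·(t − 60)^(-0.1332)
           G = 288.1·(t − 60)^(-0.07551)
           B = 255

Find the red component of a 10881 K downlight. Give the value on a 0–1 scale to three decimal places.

0.770

t = 10881/100 = 108.81; the t > 66 branch applies.
R = 329.7·(108.81 − 60)^(-0.1332) = 329.7·48.81^(-0.1332) = 329.7·0.59579 = 196.431.
On a 0–1 scale: 196.431/255 = 0.7703 → 0.770.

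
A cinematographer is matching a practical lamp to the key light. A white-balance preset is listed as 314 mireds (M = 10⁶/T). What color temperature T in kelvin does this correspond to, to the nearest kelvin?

3185 K

T = 10⁶ / 314 = 3184.71 K → 3185 K.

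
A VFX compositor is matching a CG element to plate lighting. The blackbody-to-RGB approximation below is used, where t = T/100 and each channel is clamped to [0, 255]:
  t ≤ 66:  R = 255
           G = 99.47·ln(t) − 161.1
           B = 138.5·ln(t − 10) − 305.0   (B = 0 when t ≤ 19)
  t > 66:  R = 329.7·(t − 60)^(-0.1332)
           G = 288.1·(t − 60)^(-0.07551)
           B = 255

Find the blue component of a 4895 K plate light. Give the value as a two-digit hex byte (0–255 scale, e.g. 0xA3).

0xCA

t = 4895/100 = 48.95; the t ≤ 66 branch applies.
B = 138.5·ln(48.95 − 10) − 305.0 = 138.5·ln 38.95 − 305.0 = 138.5·3.6623 − 305.0 = 202.226.
Rounded: 202; in hex, 0xCA.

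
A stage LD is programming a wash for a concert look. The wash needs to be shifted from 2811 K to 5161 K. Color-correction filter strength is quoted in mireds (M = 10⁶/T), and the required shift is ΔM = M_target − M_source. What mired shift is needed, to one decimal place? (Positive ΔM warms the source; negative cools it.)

M_source = 10⁶/2811 = 355.745; M_target = 10⁶/5161 = 193.761.
ΔM = 193.761 − 355.745 = -161.984 → -162.0 mireds, a cooling shift.

-162.0 mireds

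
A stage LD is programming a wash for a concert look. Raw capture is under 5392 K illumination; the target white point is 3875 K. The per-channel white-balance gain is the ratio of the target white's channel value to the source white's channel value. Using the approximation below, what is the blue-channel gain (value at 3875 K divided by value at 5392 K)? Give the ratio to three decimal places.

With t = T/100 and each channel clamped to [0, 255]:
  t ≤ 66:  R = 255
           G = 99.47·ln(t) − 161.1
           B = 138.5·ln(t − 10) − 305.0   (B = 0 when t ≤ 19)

At 5392 K (t = 53.92):
  B = 138.5·ln(53.92 − 10) − 305.0 = 138.5·ln 43.92 − 305.0 = 138.5·3.7824 − 305.0 = 218.858.
At 3875 K (t = 38.75):
  B = 138.5·ln(38.75 − 10) − 305.0 = 138.5·ln 28.75 − 305.0 = 138.5·3.3586 − 305.0 = 160.171.
Gain = 160.171 / 218.858 = 0.7318 → 0.732.

0.732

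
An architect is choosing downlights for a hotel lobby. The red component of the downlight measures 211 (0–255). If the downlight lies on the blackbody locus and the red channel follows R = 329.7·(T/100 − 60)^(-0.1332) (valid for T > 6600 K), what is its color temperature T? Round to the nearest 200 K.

8800 K

(t − 60)^(-0.1332) = 211/329.7 = 0.63998.
t − 60 = 0.63998^(1/-0.1332) = 0.63998^(-7.508) = 28.525, so t = 88.525.
T = 100·t = 8853 K → 8800 K to the nearest 200 K.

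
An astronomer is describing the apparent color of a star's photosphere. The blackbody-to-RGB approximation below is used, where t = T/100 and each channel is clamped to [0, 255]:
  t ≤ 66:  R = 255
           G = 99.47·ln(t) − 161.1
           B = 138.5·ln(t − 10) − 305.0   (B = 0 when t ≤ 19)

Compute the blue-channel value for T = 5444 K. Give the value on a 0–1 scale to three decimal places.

0.865

t = 5444/100 = 54.44; the t ≤ 66 branch applies.
B = 138.5·ln(54.44 − 10) − 305.0 = 138.5·ln 44.44 − 305.0 = 138.5·3.7941 − 305.0 = 220.488.
On a 0–1 scale: 220.488/255 = 0.8647 → 0.865.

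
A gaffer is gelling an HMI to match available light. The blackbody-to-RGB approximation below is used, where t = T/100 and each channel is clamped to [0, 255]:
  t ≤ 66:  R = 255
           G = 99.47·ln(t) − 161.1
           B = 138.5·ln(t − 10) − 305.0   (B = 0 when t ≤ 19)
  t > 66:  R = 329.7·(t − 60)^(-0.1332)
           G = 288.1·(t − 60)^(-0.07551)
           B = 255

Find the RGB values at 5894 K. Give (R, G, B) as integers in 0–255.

(255, 244, 234)

t = 5894/100 = 58.94; the t ≤ 66 branch applies.
R = 255 by definition for t ≤ 66.
G = 99.47·ln 58.94 − 161.1 = 99.47·4.0765 − 161.1 = 244.391.
B = 138.5·ln(58.94 − 10) − 305.0 = 138.5·ln 48.94 − 305.0 = 138.5·3.8906 − 305.0 = 233.847.
Rounded: (255, 244, 234).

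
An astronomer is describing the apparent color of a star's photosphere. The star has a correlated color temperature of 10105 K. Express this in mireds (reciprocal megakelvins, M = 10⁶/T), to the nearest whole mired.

M = 10⁶ / 10105 = 98.961 → 99 mireds.

99 mireds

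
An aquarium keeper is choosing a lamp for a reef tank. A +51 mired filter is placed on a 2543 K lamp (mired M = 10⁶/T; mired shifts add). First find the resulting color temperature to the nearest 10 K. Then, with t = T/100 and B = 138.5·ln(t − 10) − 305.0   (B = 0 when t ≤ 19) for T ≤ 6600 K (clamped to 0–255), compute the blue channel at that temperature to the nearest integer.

M_in = 10⁶/2543 = 393.24; M_out = 393.24 + (+51) = 444.24.
T_out = 10⁶/444.24 = 2251.1 K → 2250 K; t = 22.5.
B = 138.5·ln(22.5 − 10) − 305.0 = 138.5·ln 12.5 − 305.0 = 138.5·2.5257 − 305.0 = 44.813.
Rounded: 45.

45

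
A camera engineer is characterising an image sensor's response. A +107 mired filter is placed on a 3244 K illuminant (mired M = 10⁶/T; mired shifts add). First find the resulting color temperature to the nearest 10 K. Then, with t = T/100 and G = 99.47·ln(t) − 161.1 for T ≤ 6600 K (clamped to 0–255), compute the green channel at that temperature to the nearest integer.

155

M_in = 10⁶/3244 = 308.26; M_out = 308.26 + (+107) = 415.26.
T_out = 10⁶/415.26 = 2408.1 K → 2410 K; t = 24.1.
G = 99.47·ln 24.1 − 161.1 = 99.47·3.1822 − 161.1 = 155.435.
Rounded: 155.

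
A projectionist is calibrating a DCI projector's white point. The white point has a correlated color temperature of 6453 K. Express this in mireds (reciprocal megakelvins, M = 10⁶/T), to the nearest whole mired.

155 mireds

M = 10⁶ / 6453 = 154.967 → 155 mireds.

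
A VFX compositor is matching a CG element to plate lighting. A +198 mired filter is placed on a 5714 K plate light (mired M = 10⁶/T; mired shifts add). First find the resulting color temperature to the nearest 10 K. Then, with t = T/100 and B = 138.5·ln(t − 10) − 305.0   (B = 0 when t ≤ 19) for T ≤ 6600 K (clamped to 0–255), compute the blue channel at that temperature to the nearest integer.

86

M_in = 10⁶/5714 = 175.01; M_out = 175.01 + (+198) = 373.01.
T_out = 10⁶/373.01 = 2680.9 K → 2680 K; t = 26.8.
B = 138.5·ln(26.8 − 10) − 305.0 = 138.5·ln 16.8 − 305.0 = 138.5·2.8214 − 305.0 = 85.761.
Rounded: 86.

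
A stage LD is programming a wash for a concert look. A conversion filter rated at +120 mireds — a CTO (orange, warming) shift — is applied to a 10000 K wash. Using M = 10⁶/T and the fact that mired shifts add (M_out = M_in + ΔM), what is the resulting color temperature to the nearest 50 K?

4550 K

M_in = 10⁶/10000 = 100.00 mireds.
M_out = 100.00 + (+120) = 220.00 mireds.
T_out = 10⁶/220.00 = 4545.5 K → 4550 K.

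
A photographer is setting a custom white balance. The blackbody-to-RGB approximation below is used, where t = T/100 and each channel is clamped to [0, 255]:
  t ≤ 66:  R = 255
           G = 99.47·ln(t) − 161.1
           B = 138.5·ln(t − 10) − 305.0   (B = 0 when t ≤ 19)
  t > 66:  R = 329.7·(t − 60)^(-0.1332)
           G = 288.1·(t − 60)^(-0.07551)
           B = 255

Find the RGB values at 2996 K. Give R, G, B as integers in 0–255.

R=255, G=177, B=110

t = 2996/100 = 29.96; the t ≤ 66 branch applies.
R = 255 by definition for t ≤ 66.
G = 99.47·ln 29.96 − 161.1 = 99.47·3.3999 − 161.1 = 177.084.
B = 138.5·ln(29.96 − 10) − 305.0 = 138.5·ln 19.96 − 305.0 = 138.5·2.9937 − 305.0 = 109.632.
Rounded: (255, 177, 110).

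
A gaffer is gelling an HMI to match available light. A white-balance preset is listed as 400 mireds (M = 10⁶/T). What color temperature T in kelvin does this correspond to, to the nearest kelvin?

2500 K

T = 10⁶ / 400 = 2500.00 K → 2500 K.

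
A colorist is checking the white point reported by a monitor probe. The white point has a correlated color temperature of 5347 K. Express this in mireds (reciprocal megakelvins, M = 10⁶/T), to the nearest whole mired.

M = 10⁶ / 5347 = 187.021 → 187 mireds.

187 mireds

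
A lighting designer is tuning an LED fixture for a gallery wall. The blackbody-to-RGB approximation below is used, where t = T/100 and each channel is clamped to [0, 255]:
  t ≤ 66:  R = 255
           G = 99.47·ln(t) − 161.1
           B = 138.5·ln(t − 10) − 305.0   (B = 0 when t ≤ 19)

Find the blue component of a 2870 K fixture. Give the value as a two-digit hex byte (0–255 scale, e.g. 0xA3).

0x65

t = 2870/100 = 28.7; the t ≤ 66 branch applies.
B = 138.5·ln(28.7 − 10) − 305.0 = 138.5·ln 18.7 − 305.0 = 138.5·2.9285 − 305.0 = 100.601.
Rounded: 101; in hex, 0x65.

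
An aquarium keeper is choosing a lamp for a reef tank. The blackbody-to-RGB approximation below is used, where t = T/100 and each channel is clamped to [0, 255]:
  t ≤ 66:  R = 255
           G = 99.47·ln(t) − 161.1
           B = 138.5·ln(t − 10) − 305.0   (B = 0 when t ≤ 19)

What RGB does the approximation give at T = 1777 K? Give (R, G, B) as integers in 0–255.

(255, 125, 0)

t = 1777/100 = 17.77; the t ≤ 66 branch applies.
R = 255 by definition for t ≤ 66.
G = 99.47·ln 17.77 − 161.1 = 99.47·2.8775 − 161.1 = 125.126.
t = 17.77 ≤ 19, so B = 0.
Rounded: (255, 125, 0).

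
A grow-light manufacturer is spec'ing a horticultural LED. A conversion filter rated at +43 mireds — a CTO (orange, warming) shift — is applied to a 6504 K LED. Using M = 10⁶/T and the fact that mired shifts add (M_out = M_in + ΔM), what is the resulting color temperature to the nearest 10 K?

5080 K

M_in = 10⁶/6504 = 153.75 mireds.
M_out = 153.75 + (+43) = 196.75 mireds.
T_out = 10⁶/196.75 = 5082.6 K → 5080 K.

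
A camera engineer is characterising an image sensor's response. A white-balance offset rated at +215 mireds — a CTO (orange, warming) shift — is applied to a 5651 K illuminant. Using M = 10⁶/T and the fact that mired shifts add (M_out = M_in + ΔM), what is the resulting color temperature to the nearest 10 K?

M_in = 10⁶/5651 = 176.96 mireds.
M_out = 176.96 + (+215) = 391.96 mireds.
T_out = 10⁶/391.96 = 2551.3 K → 2550 K.

2550 K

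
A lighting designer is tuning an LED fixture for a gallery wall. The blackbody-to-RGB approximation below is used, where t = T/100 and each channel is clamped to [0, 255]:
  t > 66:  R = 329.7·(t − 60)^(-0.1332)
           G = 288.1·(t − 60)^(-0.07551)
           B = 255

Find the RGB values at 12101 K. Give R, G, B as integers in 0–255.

t = 12101/100 = 121.01; the t > 66 branch applies.
R = 329.7·(121.01 − 60)^(-0.1332) = 329.7·61.01^(-0.1332) = 329.7·0.57834 = 190.679.
G = 288.1·(121.01 − 60)^(-0.07551) = 288.1·61.01^(-0.07551) = 288.1·0.73314 = 211.216.
B = 255 by definition for t > 66.
Rounded: (191, 211, 255).

R=191, G=211, B=255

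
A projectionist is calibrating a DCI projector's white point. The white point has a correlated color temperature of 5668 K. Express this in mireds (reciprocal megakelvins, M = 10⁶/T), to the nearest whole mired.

176 mireds

M = 10⁶ / 5668 = 176.429 → 176 mireds.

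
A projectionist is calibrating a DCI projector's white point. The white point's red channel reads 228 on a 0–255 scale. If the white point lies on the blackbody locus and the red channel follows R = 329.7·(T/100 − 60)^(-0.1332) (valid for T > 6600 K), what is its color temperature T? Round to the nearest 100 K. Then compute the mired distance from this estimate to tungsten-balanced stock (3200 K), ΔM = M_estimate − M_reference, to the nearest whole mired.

-181 mireds

(t − 60)^(-0.1332) = 228/329.7 = 0.69154.
t − 60 = 0.69154^(1/-0.1332) = 0.69154^(-7.508) = 15.943, so t = 75.943.
T = 100·t = 7594 K → 7600 K to the nearest 100 K.
M_estimate = 10⁶/7600 = 131.58; M_reference = 10⁶/3200 = 312.50.
ΔM = 131.58 − 312.50 = -180.92 → -181 mireds.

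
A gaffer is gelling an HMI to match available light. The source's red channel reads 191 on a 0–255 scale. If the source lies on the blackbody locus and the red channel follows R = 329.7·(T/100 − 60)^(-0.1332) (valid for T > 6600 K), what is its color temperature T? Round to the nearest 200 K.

12000 K

(t − 60)^(-0.1332) = 191/329.7 = 0.57931.
t − 60 = 0.57931^(1/-0.1332) = 0.57931^(-7.508) = 60.245, so t = 120.245.
T = 100·t = 12025 K → 12000 K to the nearest 200 K.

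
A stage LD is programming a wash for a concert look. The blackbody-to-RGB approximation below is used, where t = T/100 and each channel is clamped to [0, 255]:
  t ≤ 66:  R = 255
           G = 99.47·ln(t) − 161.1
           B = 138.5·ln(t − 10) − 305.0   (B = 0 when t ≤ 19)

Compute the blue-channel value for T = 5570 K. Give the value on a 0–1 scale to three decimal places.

t = 5570/100 = 55.7; the t ≤ 66 branch applies.
B = 138.5·ln(55.7 − 10) − 305.0 = 138.5·ln 45.7 − 305.0 = 138.5·3.8221 − 305.0 = 224.361.
On a 0–1 scale: 224.361/255 = 0.8798 → 0.880.

0.880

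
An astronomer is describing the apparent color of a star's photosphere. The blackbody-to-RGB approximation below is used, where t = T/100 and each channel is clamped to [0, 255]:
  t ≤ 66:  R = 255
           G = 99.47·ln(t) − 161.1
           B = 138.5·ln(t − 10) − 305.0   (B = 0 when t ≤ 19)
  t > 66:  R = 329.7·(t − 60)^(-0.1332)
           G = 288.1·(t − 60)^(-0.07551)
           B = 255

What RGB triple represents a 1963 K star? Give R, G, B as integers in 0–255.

R=255, G=135, B=9

t = 1963/100 = 19.63; the t ≤ 66 branch applies.
R = 255 by definition for t ≤ 66.
G = 99.47·ln 19.63 − 161.1 = 99.47·2.9771 − 161.1 = 135.028.
B = 138.5·ln(19.63 − 10) − 305.0 = 138.5·ln 9.63 − 305.0 = 138.5·2.2649 − 305.0 = 8.686.
Rounded: (255, 135, 9).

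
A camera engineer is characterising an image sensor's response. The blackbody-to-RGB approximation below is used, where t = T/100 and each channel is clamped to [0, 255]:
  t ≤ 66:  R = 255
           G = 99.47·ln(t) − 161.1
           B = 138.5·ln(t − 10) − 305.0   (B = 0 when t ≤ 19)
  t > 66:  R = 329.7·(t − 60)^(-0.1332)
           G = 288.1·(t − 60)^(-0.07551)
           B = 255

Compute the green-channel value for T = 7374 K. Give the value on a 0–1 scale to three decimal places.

0.927

t = 7374/100 = 73.74; the t > 66 branch applies.
G = 288.1·(73.74 − 60)^(-0.07551) = 288.1·13.74^(-0.07551) = 288.1·0.82048 = 236.382.
On a 0–1 scale: 236.382/255 = 0.9270 → 0.927.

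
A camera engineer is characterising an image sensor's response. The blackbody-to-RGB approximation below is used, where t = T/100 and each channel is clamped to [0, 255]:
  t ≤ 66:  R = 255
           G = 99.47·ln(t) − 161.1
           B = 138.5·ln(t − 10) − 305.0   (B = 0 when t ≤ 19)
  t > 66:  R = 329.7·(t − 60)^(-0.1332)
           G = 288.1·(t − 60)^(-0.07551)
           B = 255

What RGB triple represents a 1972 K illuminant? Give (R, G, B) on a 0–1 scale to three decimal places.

t = 1972/100 = 19.72; the t ≤ 66 branch applies.
R = 255 by definition for t ≤ 66.
G = 99.47·ln 19.72 − 161.1 = 99.47·2.9816 − 161.1 = 135.483.
B = 138.5·ln(19.72 − 10) − 305.0 = 138.5·ln 9.72 − 305.0 = 138.5·2.2742 − 305.0 = 9.975.
Dividing each by 255: (1.0000, 0.5313, 0.0391) → (1.000, 0.531, 0.039).

(1.000, 0.531, 0.039)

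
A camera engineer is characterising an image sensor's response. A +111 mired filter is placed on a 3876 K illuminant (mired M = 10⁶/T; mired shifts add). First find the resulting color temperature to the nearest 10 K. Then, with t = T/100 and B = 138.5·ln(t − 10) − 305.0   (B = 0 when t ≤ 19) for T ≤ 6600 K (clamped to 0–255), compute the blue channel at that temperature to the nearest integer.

88

M_in = 10⁶/3876 = 258.00; M_out = 258.00 + (+111) = 369.00.
T_out = 10⁶/369.00 = 2710.0 K → 2710 K; t = 27.1.
B = 138.5·ln(27.1 − 10) − 305.0 = 138.5·ln 17.1 − 305.0 = 138.5·2.8391 − 305.0 = 88.212.
Rounded: 88.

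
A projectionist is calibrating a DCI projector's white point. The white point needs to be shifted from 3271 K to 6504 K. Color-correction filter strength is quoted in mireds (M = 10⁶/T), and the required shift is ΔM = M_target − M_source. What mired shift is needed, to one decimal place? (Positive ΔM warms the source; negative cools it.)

-152.0 mireds

M_source = 10⁶/3271 = 305.717; M_target = 10⁶/6504 = 153.752.
ΔM = 153.752 − 305.717 = -151.965 → -152.0 mireds, a cooling shift.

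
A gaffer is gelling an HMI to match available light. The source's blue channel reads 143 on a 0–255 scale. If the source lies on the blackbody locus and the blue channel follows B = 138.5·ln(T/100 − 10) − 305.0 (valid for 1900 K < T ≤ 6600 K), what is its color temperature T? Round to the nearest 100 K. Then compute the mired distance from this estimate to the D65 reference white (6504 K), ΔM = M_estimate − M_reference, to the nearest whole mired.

ln(t − 10) = (143 + 305.0) / 138.5 = 3.2347.
t − 10 = e^3.2347 = 25.398, so t = 35.398.
T = 100·t = 3540 K → 3500 K to the nearest 100 K.
M_estimate = 10⁶/3500 = 285.71; M_reference = 10⁶/6504 = 153.75.
ΔM = 285.71 − 153.75 = 131.96 → +132 mireds.

+132 mireds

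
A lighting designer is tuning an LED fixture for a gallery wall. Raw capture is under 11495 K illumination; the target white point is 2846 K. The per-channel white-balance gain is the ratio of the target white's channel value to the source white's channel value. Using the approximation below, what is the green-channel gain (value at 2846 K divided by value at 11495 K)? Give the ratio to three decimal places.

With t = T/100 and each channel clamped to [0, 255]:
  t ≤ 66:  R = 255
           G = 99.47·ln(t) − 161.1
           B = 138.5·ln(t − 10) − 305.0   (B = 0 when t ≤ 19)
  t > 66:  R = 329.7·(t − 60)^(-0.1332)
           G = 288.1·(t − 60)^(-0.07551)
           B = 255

0.808

At 11495 K (t = 114.95):
  G = 288.1·(114.95 − 60)^(-0.07551) = 288.1·54.95^(-0.07551) = 288.1·0.73895 = 212.891.
At 2846 K (t = 28.46):
  G = 99.47·ln 28.46 − 161.1 = 99.47·3.3485 − 161.1 = 171.975.
Gain = 171.975 / 212.891 = 0.8078 → 0.808.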